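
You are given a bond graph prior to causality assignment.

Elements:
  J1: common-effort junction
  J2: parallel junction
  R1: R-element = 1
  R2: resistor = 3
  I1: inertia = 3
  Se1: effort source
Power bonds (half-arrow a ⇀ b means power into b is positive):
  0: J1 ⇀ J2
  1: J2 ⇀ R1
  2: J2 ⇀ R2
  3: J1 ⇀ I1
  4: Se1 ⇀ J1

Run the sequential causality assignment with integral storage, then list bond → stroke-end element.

#0 →J2
#1 →R1
#2 →R2
#3 →I1
#4 →J1

bond 4 stroke→J1  (Se1 fixes effort; stroke away)
bond 0 stroke→J2  (common-e at J1 fixed by 4)
bond 3 stroke→I1  (J1: bond 4 brought effort, rest push out)
bond 1 stroke→R1  (J2: bond 0 brought effort, rest push out)
bond 2 stroke→R2  (J2: bond 0 brought effort, rest push out)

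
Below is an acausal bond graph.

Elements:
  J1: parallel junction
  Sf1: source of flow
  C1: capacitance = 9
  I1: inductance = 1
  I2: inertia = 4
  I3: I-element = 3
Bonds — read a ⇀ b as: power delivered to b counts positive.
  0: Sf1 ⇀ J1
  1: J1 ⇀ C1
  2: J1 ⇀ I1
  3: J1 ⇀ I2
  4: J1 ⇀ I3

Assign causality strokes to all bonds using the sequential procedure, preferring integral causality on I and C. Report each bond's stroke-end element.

β0 stroke at Sf1  (Sf1 (Sf) sets flow on bond)
β1 stroke at J1  (C1 integral (e out))
β2 stroke at I1  (J1: bond 1 brought effort, rest push out)
β3 stroke at I2  (0-jn J1 has e-setter on 1)
β4 stroke at I3  (0-jn J1 has e-setter on 1)

#0 |Sf1
#1 |J1
#2 |I1
#3 |I2
#4 |I3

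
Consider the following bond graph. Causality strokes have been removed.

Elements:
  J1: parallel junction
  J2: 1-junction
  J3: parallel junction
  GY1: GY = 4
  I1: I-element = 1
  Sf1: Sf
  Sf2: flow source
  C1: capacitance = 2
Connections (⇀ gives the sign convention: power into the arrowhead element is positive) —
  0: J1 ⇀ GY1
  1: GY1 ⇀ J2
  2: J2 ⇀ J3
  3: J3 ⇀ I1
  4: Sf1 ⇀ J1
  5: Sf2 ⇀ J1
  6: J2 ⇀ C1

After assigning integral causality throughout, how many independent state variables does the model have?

2  (C1, I1 all integral)

bond 4 stroke at Sf1  (Sf1: flow source, stroke at near end)
bond 5 stroke at Sf2  (Sf2: flow source, stroke at near end)
bond 0 stroke at J1  (J1: last free bond brings effort in)
bond 1 stroke at J2  (through GY1, causality inverts; strokes same side of GY1)
bond 3 stroke at I1  (I1 outputs flow p/I1)
bond 2 stroke at J3  (J3 needs exactly one e-in)
bond 6 stroke at J2  (J2 flow already set via bond 2)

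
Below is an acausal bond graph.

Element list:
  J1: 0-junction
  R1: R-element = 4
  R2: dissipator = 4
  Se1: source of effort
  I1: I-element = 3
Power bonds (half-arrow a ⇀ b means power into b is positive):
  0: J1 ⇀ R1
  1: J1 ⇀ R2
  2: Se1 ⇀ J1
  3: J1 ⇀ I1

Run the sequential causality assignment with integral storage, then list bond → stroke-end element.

#0 stroke→R1
#1 stroke→R2
#2 stroke→J1
#3 stroke→I1

b2 |J1  (Se1 fixes effort; stroke away)
b0 |R1  (J1 effort already set via bond 2)
b1 |R2  (J1 effort already set via bond 2)
b3 |I1  (J1 effort already set via bond 2)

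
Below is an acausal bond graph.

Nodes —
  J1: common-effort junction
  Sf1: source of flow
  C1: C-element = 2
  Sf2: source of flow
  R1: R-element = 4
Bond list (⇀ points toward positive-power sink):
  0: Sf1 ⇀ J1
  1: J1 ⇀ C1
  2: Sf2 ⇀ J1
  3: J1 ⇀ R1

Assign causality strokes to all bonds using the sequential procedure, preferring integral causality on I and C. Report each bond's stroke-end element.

b0 →Sf1
b1 →J1
b2 →Sf2
b3 →R1

#0 →Sf1  (Sf1 fixes flow; stroke at Sf1)
#2 →Sf2  (Sf2 (Sf) sets flow on bond)
#1 →J1  (prefer integral on C1)
#3 →R1  (common-e at J1 fixed by 1)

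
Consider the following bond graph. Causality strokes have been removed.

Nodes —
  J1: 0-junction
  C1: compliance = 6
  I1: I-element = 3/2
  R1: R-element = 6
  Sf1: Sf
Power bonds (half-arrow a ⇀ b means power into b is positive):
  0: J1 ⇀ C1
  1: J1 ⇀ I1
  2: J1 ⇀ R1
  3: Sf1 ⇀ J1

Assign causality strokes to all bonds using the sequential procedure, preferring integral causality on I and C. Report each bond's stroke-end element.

β0 →J1
β1 →I1
β2 →R1
β3 →Sf1

bond 3 stroke→Sf1  (Sf1 (Sf) sets flow on bond)
bond 0 stroke→J1  (prefer integral on C1)
bond 1 stroke→I1  (0-jn J1 has e-setter on 0)
bond 2 stroke→R1  (J1 effort already set via bond 0)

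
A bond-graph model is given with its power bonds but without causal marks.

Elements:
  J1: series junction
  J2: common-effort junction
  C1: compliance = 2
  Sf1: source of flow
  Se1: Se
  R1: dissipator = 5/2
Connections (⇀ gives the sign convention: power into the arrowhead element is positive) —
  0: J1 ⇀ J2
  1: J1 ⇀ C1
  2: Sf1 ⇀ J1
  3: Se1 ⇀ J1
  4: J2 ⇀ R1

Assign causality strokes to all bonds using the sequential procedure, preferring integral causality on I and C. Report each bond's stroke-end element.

#0 stroke→J1
#1 stroke→J1
#2 stroke→Sf1
#3 stroke→J1
#4 stroke→J2

b2 |Sf1  (Sf1 fixes flow; stroke at Sf1)
b3 |J1  (source Se1 imposes e)
b0 |J1  (1-jn J1 has f-setter on 2)
b1 |J1  (J1: bond 2 brought flow, rest push out)
b4 |J2  (only one effort-in slot at J2)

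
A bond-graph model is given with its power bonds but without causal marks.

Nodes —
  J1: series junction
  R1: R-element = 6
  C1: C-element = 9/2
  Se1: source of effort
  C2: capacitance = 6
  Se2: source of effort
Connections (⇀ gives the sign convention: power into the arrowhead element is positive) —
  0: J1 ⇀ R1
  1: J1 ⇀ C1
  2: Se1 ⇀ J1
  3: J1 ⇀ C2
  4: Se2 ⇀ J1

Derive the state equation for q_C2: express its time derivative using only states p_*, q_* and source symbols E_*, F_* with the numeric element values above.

#2 stroke at J1  (Se1 (Se) sets effort on bond)
#4 stroke at J1  (Se2 fixes effort; stroke away)
#1 stroke at J1  (C1: C, integral causality)
#3 stroke at J1  (C2 outputs effort q/C2)
#0 stroke at R1  (only one flow-in slot at J1)

dq_C2/dt = E_Se1/6 + E_Se2/6 - q_C1/27 - q_C2/36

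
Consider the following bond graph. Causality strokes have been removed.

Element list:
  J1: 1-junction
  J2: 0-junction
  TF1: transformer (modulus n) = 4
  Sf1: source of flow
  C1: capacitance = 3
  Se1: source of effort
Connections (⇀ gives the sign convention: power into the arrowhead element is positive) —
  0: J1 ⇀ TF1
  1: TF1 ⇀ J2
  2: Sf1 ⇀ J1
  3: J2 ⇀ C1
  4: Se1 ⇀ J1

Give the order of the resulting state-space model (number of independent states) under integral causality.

#2 |Sf1  (Sf1 fixes flow; stroke at Sf1)
#4 |J1  (Se1 (Se) sets effort on bond)
#0 |J1  (J1: bond 2 brought flow, rest push out)
#1 |TF1  (TF TF1: opposite of bond 0)
#3 |J2  (only one effort-in slot at J2)

1  (C1 all integral)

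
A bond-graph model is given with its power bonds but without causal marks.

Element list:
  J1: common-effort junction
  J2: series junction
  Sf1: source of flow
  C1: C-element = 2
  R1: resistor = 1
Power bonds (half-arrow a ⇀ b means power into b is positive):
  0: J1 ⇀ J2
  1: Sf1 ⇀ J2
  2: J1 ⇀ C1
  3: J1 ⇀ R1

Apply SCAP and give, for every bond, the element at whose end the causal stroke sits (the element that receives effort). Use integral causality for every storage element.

b0 stroke at J2
b1 stroke at Sf1
b2 stroke at J1
b3 stroke at R1

b1 →Sf1  (source Sf1 imposes f)
b0 →J2  (common-f at J2 fixed by 1)
b2 →J1  (C1 outputs effort q/C1)
b3 →R1  (0-jn J1 has e-setter on 2)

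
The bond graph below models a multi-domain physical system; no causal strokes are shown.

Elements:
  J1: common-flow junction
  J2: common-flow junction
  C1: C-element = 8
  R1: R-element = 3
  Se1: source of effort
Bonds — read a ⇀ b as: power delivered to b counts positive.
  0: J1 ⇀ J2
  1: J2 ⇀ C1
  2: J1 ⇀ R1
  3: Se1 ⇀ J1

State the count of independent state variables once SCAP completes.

1  (C1 all integral)

b3 →J1  (Se1: effort source, stroke at far end)
b1 →J2  (prefer integral on C1)
b0 →J1  (closing 1-jn rule on J2)
b2 →R1  (only one flow-in slot at J1)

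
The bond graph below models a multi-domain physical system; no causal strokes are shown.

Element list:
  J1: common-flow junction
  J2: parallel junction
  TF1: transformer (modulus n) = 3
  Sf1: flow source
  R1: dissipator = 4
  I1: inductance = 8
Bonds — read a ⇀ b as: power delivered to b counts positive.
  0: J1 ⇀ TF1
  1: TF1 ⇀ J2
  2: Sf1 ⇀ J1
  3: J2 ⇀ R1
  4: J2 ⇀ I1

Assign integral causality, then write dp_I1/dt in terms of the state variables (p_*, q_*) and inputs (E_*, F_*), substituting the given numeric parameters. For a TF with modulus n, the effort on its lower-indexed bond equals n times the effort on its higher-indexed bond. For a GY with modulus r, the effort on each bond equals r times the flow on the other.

dp_I1/dt = 12*F_Sf1 - p_I1/2

b2 stroke at Sf1  (source Sf1 imposes f)
b0 stroke at J1  (common-f at J1 fixed by 2)
b1 stroke at TF1  (through TF1, causality passes straight; one stroke at TF1)
b4 stroke at I1  (prefer integral on I1)
b3 stroke at J2  (J2: last free bond brings effort in)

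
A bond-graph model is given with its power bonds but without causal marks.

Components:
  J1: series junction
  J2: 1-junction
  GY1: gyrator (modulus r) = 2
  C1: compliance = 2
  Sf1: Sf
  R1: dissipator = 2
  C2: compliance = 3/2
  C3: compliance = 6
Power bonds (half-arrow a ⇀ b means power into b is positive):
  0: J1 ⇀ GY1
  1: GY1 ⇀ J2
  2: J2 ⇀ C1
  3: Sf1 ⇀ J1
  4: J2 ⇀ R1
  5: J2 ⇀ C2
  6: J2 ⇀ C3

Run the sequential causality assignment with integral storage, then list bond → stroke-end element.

bond 0 stroke at J1
bond 1 stroke at J2
bond 2 stroke at J2
bond 3 stroke at Sf1
bond 4 stroke at R1
bond 5 stroke at J2
bond 6 stroke at J2

β3 stroke→Sf1  (Sf1: flow source, stroke at near end)
β0 stroke→J1  (J1: bond 3 brought flow, rest push out)
β1 stroke→J2  (through GY1, causality inverts; strokes same side of GY1)
β2 stroke→J2  (C1 integral (e out))
β5 stroke→J2  (prefer integral on C2)
β6 stroke→J2  (prefer integral on C3)
β4 stroke→R1  (J2: last free bond brings flow in)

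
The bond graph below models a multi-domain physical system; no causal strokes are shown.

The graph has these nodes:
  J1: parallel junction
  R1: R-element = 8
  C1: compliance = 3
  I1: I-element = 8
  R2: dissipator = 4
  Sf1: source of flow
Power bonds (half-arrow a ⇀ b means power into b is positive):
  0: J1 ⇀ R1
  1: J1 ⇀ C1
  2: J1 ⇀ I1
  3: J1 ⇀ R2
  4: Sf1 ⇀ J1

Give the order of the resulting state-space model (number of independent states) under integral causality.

2  (C1, I1 all integral)

bond 4 →Sf1  (source Sf1 imposes f)
bond 1 →J1  (C1 outputs effort q/C1)
bond 0 →R1  (0-jn J1 has e-setter on 1)
bond 2 →I1  (common-e at J1 fixed by 1)
bond 3 →R2  (0-jn J1 has e-setter on 1)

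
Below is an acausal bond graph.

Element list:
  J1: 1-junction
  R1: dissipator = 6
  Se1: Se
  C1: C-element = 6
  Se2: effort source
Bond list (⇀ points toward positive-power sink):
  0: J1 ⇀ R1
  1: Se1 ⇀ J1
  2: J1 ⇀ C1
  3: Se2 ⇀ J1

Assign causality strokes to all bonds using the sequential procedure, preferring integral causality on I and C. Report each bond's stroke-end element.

b0 |R1
b1 |J1
b2 |J1
b3 |J1

bond 1 stroke→J1  (Se1 fixes effort; stroke away)
bond 3 stroke→J1  (Se2: effort source, stroke at far end)
bond 2 stroke→J1  (C1 integral (e out))
bond 0 stroke→R1  (J1: last free bond brings flow in)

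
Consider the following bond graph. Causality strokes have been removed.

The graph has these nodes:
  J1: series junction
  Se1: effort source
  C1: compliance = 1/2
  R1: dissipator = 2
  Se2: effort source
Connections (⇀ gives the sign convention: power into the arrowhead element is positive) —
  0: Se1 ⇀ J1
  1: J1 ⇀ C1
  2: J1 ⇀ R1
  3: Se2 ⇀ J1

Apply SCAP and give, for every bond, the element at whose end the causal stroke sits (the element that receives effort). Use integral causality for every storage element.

β0 stroke at J1
β1 stroke at J1
β2 stroke at R1
β3 stroke at J1

bond 0 |J1  (Se1: effort source, stroke at far end)
bond 3 |J1  (Se2: effort source, stroke at far end)
bond 1 |J1  (C1 outputs effort q/C1)
bond 2 |R1  (J1: last free bond brings flow in)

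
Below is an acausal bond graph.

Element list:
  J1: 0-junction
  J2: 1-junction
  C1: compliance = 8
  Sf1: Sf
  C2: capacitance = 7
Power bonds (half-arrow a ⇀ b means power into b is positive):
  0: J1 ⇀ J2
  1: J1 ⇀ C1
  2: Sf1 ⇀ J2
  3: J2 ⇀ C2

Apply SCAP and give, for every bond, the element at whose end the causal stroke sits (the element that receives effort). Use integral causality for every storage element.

#2 →Sf1  (Sf1: flow source, stroke at near end)
#0 →J2  (common-f at J2 fixed by 2)
#3 →J2  (1-jn J2 has f-setter on 2)
#1 →J1  (J1: last free bond brings effort in)

β0 →J2
β1 →J1
β2 →Sf1
β3 →J2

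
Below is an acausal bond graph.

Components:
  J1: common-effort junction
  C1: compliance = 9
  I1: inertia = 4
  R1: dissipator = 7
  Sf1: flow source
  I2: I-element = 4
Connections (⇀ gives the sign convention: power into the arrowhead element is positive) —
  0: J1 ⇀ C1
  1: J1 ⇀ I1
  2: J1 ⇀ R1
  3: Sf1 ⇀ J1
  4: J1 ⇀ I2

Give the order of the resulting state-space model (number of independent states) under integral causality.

β3 stroke at Sf1  (Sf1: flow source, stroke at near end)
β0 stroke at J1  (C1 integral (e out))
β1 stroke at I1  (J1: bond 0 brought effort, rest push out)
β2 stroke at R1  (J1: bond 0 brought effort, rest push out)
β4 stroke at I2  (J1: bond 0 brought effort, rest push out)

3  (C1, I1, I2 all integral)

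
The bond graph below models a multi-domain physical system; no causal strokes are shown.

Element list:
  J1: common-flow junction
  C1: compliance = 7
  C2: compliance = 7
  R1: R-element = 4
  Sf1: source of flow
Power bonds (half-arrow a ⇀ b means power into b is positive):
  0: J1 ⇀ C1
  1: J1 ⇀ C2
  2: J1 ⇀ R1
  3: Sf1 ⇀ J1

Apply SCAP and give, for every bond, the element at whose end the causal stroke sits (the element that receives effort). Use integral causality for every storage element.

bond 3 →Sf1  (source Sf1 imposes f)
bond 0 →J1  (J1 flow already set via bond 3)
bond 1 →J1  (J1 flow already set via bond 3)
bond 2 →J1  (J1: bond 3 brought flow, rest push out)

#0 →J1
#1 →J1
#2 →J1
#3 →Sf1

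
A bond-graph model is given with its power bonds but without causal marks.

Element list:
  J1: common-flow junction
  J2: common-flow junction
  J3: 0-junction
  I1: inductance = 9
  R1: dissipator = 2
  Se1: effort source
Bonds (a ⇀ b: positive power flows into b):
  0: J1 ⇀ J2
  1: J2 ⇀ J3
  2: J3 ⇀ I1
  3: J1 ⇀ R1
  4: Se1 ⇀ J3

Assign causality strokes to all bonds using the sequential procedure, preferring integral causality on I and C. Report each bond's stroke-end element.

bond 4 →J3  (Se1: effort source, stroke at far end)
bond 1 →J2  (0-jn J3 has e-setter on 4)
bond 2 →I1  (J3 effort already set via bond 4)
bond 0 →J1  (J2 needs exactly one f-in)
bond 3 →R1  (J1 needs exactly one f-in)

bond 0 stroke at J1
bond 1 stroke at J2
bond 2 stroke at I1
bond 3 stroke at R1
bond 4 stroke at J3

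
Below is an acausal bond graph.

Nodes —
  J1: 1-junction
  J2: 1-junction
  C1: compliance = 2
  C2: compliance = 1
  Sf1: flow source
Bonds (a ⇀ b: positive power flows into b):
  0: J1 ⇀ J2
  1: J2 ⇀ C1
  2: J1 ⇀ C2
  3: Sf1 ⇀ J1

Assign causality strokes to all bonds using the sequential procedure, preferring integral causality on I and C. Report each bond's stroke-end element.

β3 →Sf1  (Sf1 (Sf) sets flow on bond)
β0 →J1  (common-f at J1 fixed by 3)
β2 →J1  (1-jn J1 has f-setter on 3)
β1 →J2  (common-f at J2 fixed by 0)

bond 0 stroke→J1
bond 1 stroke→J2
bond 2 stroke→J1
bond 3 stroke→Sf1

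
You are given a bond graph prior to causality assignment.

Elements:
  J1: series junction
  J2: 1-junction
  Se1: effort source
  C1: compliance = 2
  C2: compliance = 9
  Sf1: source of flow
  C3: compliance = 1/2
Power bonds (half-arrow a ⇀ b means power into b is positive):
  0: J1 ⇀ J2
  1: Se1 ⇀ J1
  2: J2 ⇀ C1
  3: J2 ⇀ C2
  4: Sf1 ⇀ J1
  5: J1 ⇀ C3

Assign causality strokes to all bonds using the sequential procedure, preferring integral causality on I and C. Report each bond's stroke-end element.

bond 1 →J1  (Se1 fixes effort; stroke away)
bond 4 →Sf1  (source Sf1 imposes f)
bond 0 →J1  (J1 flow already set via bond 4)
bond 5 →J1  (J1: bond 4 brought flow, rest push out)
bond 2 →J2  (common-f at J2 fixed by 0)
bond 3 →J2  (1-jn J2 has f-setter on 0)

β0 stroke→J1
β1 stroke→J1
β2 stroke→J2
β3 stroke→J2
β4 stroke→Sf1
β5 stroke→J1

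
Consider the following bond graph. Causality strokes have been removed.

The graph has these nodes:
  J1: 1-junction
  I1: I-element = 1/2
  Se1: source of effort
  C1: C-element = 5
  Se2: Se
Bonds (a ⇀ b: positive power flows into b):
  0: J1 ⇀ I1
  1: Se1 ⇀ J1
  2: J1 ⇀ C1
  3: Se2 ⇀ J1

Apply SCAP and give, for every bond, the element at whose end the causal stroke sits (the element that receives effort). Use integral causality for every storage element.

#0 stroke at I1
#1 stroke at J1
#2 stroke at J1
#3 stroke at J1

β1 |J1  (Se1 fixes effort; stroke away)
β3 |J1  (Se2 (Se) sets effort on bond)
β0 |I1  (I1 outputs flow p/I1)
β2 |J1  (common-f at J1 fixed by 0)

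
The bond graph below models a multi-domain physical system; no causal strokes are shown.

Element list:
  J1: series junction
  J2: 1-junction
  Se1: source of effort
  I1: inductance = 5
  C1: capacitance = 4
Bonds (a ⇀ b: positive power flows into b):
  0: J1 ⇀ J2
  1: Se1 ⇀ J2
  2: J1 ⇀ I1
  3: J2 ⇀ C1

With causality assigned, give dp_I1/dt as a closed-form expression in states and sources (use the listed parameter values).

dp_I1/dt = E_Se1 - q_C1/4

b1 stroke→J2  (source Se1 imposes e)
b2 stroke→I1  (prefer integral on I1)
b0 stroke→J1  (J1: bond 2 brought flow, rest push out)
b3 stroke→J2  (J2: bond 0 brought flow, rest push out)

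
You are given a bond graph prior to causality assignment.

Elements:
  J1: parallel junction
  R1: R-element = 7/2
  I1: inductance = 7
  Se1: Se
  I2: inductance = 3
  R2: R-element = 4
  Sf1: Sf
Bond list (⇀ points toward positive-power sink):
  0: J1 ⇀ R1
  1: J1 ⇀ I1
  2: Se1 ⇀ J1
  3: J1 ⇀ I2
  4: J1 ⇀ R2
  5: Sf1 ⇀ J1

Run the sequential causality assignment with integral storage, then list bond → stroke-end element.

#0 stroke→R1
#1 stroke→I1
#2 stroke→J1
#3 stroke→I2
#4 stroke→R2
#5 stroke→Sf1

#2 stroke→J1  (Se1 (Se) sets effort on bond)
#5 stroke→Sf1  (Sf1: flow source, stroke at near end)
#0 stroke→R1  (common-e at J1 fixed by 2)
#1 stroke→I1  (J1: bond 2 brought effort, rest push out)
#3 stroke→I2  (J1 effort already set via bond 2)
#4 stroke→R2  (J1 effort already set via bond 2)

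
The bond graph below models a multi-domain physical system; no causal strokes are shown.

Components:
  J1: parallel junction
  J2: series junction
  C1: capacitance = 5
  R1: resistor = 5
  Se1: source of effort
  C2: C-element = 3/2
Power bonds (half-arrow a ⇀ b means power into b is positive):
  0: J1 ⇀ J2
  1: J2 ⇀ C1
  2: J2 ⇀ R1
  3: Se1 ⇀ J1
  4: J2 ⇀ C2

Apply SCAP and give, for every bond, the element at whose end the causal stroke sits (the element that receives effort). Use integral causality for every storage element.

β0 stroke→J2
β1 stroke→J2
β2 stroke→R1
β3 stroke→J1
β4 stroke→J2

b3 |J1  (Se1 (Se) sets effort on bond)
b0 |J2  (0-jn J1 has e-setter on 3)
b1 |J2  (C1 outputs effort q/C1)
b4 |J2  (C2: C, integral causality)
b2 |R1  (closing 1-jn rule on J2)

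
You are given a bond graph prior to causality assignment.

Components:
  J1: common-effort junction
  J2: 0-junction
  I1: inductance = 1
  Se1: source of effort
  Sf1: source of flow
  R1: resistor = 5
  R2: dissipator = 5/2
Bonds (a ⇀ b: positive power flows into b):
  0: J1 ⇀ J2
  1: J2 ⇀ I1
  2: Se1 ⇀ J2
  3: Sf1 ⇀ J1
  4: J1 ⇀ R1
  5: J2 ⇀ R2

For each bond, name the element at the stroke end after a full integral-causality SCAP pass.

β0 stroke→J1
β1 stroke→I1
β2 stroke→J2
β3 stroke→Sf1
β4 stroke→R1
β5 stroke→R2

bond 2 →J2  (Se1 fixes effort; stroke away)
bond 3 →Sf1  (Sf1 fixes flow; stroke at Sf1)
bond 0 →J1  (J2 effort already set via bond 2)
bond 1 →I1  (J2 effort already set via bond 2)
bond 5 →R2  (common-e at J2 fixed by 2)
bond 4 →R1  (J1 effort already set via bond 0)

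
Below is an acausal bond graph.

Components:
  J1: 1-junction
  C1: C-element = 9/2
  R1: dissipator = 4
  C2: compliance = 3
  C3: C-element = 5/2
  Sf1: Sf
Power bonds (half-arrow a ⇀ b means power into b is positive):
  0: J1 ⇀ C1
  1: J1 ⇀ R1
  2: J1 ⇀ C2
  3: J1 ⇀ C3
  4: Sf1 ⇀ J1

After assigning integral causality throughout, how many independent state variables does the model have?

3  (C1, C2, C3 all integral)

b4 |Sf1  (Sf1: flow source, stroke at near end)
b0 |J1  (common-f at J1 fixed by 4)
b1 |J1  (common-f at J1 fixed by 4)
b2 |J1  (J1 flow already set via bond 4)
b3 |J1  (common-f at J1 fixed by 4)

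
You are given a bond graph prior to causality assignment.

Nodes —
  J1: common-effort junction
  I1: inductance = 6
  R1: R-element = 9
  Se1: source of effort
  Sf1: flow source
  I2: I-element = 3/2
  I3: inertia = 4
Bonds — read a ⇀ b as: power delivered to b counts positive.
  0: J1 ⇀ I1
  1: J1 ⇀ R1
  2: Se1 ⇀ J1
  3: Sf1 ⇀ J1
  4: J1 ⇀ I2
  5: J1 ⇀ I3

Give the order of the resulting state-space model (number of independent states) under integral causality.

b2 stroke→J1  (Se1 fixes effort; stroke away)
b3 stroke→Sf1  (Sf1 (Sf) sets flow on bond)
b0 stroke→I1  (0-jn J1 has e-setter on 2)
b1 stroke→R1  (0-jn J1 has e-setter on 2)
b4 stroke→I2  (J1 effort already set via bond 2)
b5 stroke→I3  (J1 effort already set via bond 2)

3  (I1, I2, I3 all integral)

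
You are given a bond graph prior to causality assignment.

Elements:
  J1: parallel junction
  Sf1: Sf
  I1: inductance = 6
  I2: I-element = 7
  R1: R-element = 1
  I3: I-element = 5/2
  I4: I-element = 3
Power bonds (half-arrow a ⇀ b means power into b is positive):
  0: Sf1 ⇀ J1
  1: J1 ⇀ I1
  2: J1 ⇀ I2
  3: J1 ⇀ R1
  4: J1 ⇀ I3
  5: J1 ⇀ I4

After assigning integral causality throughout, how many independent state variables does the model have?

4  (I1, I2, I3, I4 all integral)

#0 →Sf1  (Sf1: flow source, stroke at near end)
#1 →I1  (prefer integral on I1)
#2 →I2  (prefer integral on I2)
#4 →I3  (I3 outputs flow p/I3)
#5 →I4  (I4 integral (f out))
#3 →J1  (J1 needs exactly one e-in)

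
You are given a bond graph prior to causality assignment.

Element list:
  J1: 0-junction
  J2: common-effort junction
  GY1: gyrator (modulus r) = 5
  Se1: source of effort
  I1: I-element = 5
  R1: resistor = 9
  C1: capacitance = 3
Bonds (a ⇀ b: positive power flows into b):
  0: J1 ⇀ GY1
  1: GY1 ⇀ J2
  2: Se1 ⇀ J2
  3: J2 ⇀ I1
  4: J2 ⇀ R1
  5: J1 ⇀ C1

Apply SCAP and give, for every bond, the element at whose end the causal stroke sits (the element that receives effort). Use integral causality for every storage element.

β0 |GY1
β1 |GY1
β2 |J2
β3 |I1
β4 |R1
β5 |J1

β2 →J2  (Se1 fixes effort; stroke away)
β1 →GY1  (0-jn J2 has e-setter on 2)
β3 →I1  (J2: bond 2 brought effort, rest push out)
β4 →R1  (J2: bond 2 brought effort, rest push out)
β0 →GY1  (GY1: gyrator matches bond 1)
β5 →J1  (closing 0-jn rule on J1)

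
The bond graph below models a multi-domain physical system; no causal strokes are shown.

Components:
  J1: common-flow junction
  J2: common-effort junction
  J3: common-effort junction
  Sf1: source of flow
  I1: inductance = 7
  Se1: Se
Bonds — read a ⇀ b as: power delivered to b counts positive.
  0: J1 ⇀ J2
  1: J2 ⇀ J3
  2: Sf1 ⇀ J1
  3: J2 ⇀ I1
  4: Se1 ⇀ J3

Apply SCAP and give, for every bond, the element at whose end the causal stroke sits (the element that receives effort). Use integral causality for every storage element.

#0 |J1
#1 |J2
#2 |Sf1
#3 |I1
#4 |J3

#2 stroke at Sf1  (Sf1 (Sf) sets flow on bond)
#4 stroke at J3  (Se1: effort source, stroke at far end)
#0 stroke at J1  (1-jn J1 has f-setter on 2)
#1 stroke at J2  (common-e at J3 fixed by 4)
#3 stroke at I1  (J2: bond 1 brought effort, rest push out)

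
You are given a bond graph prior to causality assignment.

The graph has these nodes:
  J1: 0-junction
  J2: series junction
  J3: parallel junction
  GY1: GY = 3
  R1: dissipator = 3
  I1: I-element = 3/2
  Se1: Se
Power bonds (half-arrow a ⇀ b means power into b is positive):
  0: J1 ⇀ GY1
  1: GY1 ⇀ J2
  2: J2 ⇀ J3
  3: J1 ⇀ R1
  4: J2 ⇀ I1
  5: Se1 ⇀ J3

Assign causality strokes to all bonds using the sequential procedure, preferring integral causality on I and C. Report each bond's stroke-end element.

β0 stroke→J1
β1 stroke→J2
β2 stroke→J2
β3 stroke→R1
β4 stroke→I1
β5 stroke→J3

b5 |J3  (Se1 fixes effort; stroke away)
b2 |J2  (J3 effort already set via bond 5)
b4 |I1  (I1 outputs flow p/I1)
b1 |J2  (1-jn J2 has f-setter on 4)
b0 |J1  (GY1 both-in/both-out from 1)
b3 |R1  (J1 effort already set via bond 0)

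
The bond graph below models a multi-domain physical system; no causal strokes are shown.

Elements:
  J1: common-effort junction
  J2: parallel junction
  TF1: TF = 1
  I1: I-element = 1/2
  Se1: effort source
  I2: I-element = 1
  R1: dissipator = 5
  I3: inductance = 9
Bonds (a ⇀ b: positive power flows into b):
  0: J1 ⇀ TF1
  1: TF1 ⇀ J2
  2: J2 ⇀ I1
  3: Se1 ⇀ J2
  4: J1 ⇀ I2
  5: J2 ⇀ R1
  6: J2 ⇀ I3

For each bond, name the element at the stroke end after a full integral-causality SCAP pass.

bond 3 |J2  (Se1: effort source, stroke at far end)
bond 1 |TF1  (0-jn J2 has e-setter on 3)
bond 2 |I1  (J2: bond 3 brought effort, rest push out)
bond 5 |R1  (J2: bond 3 brought effort, rest push out)
bond 6 |I3  (J2 effort already set via bond 3)
bond 0 |J1  (TF1 one-in-one-out from 1)
bond 4 |I2  (J1 effort already set via bond 0)

β0 →J1
β1 →TF1
β2 →I1
β3 →J2
β4 →I2
β5 →R1
β6 →I3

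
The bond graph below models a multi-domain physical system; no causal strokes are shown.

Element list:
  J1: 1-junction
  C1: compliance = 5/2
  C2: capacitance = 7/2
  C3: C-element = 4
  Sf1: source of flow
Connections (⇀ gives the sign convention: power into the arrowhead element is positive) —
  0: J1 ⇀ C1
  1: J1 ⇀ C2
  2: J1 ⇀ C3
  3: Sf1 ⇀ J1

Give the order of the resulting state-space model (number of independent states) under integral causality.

bond 3 stroke at Sf1  (Sf1 (Sf) sets flow on bond)
bond 0 stroke at J1  (J1: bond 3 brought flow, rest push out)
bond 1 stroke at J1  (1-jn J1 has f-setter on 3)
bond 2 stroke at J1  (J1 flow already set via bond 3)

3  (C1, C2, C3 all integral)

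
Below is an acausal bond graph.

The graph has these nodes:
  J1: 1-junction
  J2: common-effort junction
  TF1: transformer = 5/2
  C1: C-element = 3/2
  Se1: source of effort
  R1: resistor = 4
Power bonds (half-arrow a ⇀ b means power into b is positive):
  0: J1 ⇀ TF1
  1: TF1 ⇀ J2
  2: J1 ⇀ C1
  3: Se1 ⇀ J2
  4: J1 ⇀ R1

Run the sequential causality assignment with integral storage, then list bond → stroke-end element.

bond 0 |J1
bond 1 |TF1
bond 2 |J1
bond 3 |J2
bond 4 |R1

β3 |J2  (Se1: effort source, stroke at far end)
β1 |TF1  (0-jn J2 has e-setter on 3)
β0 |J1  (TF TF1: opposite of bond 1)
β2 |J1  (prefer integral on C1)
β4 |R1  (J1: last free bond brings flow in)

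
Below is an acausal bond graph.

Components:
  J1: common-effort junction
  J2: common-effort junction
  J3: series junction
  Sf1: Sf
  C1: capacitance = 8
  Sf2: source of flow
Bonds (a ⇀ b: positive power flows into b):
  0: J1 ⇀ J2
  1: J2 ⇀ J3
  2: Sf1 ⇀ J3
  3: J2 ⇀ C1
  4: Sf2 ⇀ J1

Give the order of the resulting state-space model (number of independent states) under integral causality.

#2 stroke at Sf1  (source Sf1 imposes f)
#4 stroke at Sf2  (source Sf2 imposes f)
#0 stroke at J1  (J1 needs exactly one e-in)
#1 stroke at J3  (J3: bond 2 brought flow, rest push out)
#3 stroke at J2  (J2: last free bond brings effort in)

1  (C1 all integral)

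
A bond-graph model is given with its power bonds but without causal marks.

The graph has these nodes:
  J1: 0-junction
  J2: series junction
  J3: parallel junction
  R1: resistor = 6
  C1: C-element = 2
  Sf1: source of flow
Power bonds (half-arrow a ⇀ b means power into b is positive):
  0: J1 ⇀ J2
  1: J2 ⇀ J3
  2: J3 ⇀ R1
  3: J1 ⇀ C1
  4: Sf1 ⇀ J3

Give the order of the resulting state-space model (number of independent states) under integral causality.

1  (C1 all integral)

#4 stroke→Sf1  (Sf1 (Sf) sets flow on bond)
#3 stroke→J1  (prefer integral on C1)
#0 stroke→J2  (0-jn J1 has e-setter on 3)
#1 stroke→J3  (closing 1-jn rule on J2)
#2 stroke→R1  (J3 effort already set via bond 1)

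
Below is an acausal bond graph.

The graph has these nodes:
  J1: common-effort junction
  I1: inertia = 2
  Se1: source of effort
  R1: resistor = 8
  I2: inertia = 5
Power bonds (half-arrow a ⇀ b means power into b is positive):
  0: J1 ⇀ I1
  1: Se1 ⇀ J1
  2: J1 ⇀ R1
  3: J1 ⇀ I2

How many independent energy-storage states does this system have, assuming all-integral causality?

2  (I1, I2 all integral)

#1 stroke→J1  (Se1 (Se) sets effort on bond)
#0 stroke→I1  (J1: bond 1 brought effort, rest push out)
#2 stroke→R1  (common-e at J1 fixed by 1)
#3 stroke→I2  (J1 effort already set via bond 1)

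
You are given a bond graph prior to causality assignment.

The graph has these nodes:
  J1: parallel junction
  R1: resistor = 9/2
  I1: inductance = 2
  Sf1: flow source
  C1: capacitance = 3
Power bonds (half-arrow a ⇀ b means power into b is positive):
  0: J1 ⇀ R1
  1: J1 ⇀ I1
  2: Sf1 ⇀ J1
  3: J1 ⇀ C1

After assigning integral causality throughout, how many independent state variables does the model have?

β2 →Sf1  (Sf1 (Sf) sets flow on bond)
β1 →I1  (prefer integral on I1)
β3 →J1  (prefer integral on C1)
β0 →R1  (common-e at J1 fixed by 3)

2  (C1, I1 all integral)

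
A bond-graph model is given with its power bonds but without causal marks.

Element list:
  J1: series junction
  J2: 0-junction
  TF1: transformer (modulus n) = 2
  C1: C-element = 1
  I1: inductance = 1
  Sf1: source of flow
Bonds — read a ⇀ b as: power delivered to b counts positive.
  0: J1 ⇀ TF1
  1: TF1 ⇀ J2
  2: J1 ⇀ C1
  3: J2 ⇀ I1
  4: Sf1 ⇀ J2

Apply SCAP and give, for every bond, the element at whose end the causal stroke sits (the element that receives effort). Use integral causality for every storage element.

b4 |Sf1  (source Sf1 imposes f)
b2 |J1  (C1 outputs effort q/C1)
b0 |TF1  (J1: last free bond brings flow in)
b1 |J2  (through TF1, causality passes straight; one stroke at TF1)
b3 |I1  (common-e at J2 fixed by 1)

bond 0 |TF1
bond 1 |J2
bond 2 |J1
bond 3 |I1
bond 4 |Sf1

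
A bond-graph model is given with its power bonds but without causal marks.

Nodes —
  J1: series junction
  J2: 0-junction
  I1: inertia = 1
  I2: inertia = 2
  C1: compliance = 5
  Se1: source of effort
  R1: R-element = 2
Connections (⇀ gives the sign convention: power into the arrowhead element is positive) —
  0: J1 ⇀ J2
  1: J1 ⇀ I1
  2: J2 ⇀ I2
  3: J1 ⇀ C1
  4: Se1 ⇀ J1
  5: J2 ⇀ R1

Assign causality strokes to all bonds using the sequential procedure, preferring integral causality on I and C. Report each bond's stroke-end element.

bond 4 →J1  (Se1: effort source, stroke at far end)
bond 1 →I1  (I1: I, integral causality)
bond 0 →J1  (J1 flow already set via bond 1)
bond 3 →J1  (J1 flow already set via bond 1)
bond 2 →I2  (prefer integral on I2)
bond 5 →J2  (J2 needs exactly one e-in)

#0 |J1
#1 |I1
#2 |I2
#3 |J1
#4 |J1
#5 |J2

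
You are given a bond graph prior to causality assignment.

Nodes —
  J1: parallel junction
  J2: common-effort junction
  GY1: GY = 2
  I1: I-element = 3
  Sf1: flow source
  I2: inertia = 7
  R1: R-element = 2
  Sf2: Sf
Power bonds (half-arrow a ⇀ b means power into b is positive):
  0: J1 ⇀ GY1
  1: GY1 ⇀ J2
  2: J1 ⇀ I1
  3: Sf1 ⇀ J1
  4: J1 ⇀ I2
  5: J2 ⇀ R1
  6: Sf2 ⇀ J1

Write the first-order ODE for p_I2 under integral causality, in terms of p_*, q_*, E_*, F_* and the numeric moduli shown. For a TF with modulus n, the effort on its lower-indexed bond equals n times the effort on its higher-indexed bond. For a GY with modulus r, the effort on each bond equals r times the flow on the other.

b3 |Sf1  (Sf1 fixes flow; stroke at Sf1)
b6 |Sf2  (Sf2 (Sf) sets flow on bond)
b2 |I1  (I1: I, integral causality)
b4 |I2  (I2 integral (f out))
b0 |J1  (only one effort-in slot at J1)
b1 |J2  (through GY1, causality inverts; strokes same side of GY1)
b5 |R1  (0-jn J2 has e-setter on 1)

dp_I2/dt = 2*F_Sf1 + 2*F_Sf2 - 2*p_I1/3 - 2*p_I2/7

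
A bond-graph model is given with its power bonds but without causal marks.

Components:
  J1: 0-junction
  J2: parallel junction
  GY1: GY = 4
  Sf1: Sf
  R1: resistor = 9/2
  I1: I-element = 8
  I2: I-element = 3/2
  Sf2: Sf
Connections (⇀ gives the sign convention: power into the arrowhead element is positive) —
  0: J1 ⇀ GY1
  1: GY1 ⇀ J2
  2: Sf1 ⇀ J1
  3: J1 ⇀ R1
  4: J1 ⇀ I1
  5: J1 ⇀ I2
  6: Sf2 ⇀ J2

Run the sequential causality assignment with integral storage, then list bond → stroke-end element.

b0 stroke at J1
b1 stroke at J2
b2 stroke at Sf1
b3 stroke at R1
b4 stroke at I1
b5 stroke at I2
b6 stroke at Sf2

b2 stroke at Sf1  (Sf1 (Sf) sets flow on bond)
b6 stroke at Sf2  (Sf2: flow source, stroke at near end)
b1 stroke at J2  (J2 needs exactly one e-in)
b0 stroke at J1  (GY GY1: same side as bond 1)
b3 stroke at R1  (J1: bond 0 brought effort, rest push out)
b4 stroke at I1  (common-e at J1 fixed by 0)
b5 stroke at I2  (common-e at J1 fixed by 0)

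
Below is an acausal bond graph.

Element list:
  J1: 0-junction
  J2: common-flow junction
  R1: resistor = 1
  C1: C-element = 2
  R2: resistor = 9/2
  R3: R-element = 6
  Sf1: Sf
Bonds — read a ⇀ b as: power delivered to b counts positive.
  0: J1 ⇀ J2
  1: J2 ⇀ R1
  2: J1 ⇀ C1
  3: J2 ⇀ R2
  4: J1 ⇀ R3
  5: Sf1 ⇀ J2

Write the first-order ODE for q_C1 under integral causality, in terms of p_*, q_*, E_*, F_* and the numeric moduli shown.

#5 stroke at Sf1  (source Sf1 imposes f)
#0 stroke at J2  (J2: bond 5 brought flow, rest push out)
#1 stroke at J2  (J2: bond 5 brought flow, rest push out)
#3 stroke at J2  (common-f at J2 fixed by 5)
#2 stroke at J1  (C1 integral (e out))
#4 stroke at R3  (J1: bond 2 brought effort, rest push out)

dq_C1/dt = -F_Sf1 - q_C1/12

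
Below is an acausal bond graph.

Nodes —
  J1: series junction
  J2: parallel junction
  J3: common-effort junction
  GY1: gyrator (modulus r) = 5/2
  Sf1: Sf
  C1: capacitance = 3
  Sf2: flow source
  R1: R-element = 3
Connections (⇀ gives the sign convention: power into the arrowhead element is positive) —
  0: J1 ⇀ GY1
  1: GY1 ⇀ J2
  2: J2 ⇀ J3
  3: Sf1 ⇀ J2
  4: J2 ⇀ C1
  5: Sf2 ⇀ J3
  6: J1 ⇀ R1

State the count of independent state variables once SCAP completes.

1  (C1 all integral)

bond 3 |Sf1  (Sf1 (Sf) sets flow on bond)
bond 5 |Sf2  (Sf2 fixes flow; stroke at Sf2)
bond 2 |J3  (J3: last free bond brings effort in)
bond 4 |J2  (C1: C, integral causality)
bond 1 |GY1  (J2 effort already set via bond 4)
bond 0 |GY1  (GY1 both-in/both-out from 1)
bond 6 |J1  (common-f at J1 fixed by 0)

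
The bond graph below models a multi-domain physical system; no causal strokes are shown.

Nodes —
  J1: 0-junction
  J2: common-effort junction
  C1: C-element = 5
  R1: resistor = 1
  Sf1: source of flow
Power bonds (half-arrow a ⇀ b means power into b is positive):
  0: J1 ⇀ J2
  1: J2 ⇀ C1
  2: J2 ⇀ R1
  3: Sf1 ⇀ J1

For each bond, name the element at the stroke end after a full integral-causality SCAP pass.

b3 stroke at Sf1  (Sf1: flow source, stroke at near end)
b0 stroke at J1  (J1 needs exactly one e-in)
b1 stroke at J2  (C1: C, integral causality)
b2 stroke at R1  (J2 effort already set via bond 1)

β0 stroke→J1
β1 stroke→J2
β2 stroke→R1
β3 stroke→Sf1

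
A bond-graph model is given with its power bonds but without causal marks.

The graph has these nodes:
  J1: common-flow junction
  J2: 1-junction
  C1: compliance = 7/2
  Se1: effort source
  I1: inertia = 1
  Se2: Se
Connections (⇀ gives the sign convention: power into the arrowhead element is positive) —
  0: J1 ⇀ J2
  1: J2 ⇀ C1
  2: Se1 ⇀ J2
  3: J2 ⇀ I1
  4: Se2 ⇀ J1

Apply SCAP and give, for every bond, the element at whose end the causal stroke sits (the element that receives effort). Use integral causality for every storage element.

b0 |J2
b1 |J2
b2 |J2
b3 |I1
b4 |J1

β2 →J2  (Se1 fixes effort; stroke away)
β4 →J1  (Se2: effort source, stroke at far end)
β0 →J2  (closing 1-jn rule on J1)
β1 →J2  (C1 integral (e out))
β3 →I1  (closing 1-jn rule on J2)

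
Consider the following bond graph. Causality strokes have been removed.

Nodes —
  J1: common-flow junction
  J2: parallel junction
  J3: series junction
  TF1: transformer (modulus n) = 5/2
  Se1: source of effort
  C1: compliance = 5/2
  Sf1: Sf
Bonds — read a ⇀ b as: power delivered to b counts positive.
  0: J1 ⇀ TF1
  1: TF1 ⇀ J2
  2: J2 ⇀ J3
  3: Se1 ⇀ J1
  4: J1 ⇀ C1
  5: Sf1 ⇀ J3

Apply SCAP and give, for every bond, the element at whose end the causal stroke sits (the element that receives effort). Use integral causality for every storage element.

bond 0 stroke→TF1
bond 1 stroke→J2
bond 2 stroke→J3
bond 3 stroke→J1
bond 4 stroke→J1
bond 5 stroke→Sf1

#3 →J1  (Se1 fixes effort; stroke away)
#5 →Sf1  (Sf1 fixes flow; stroke at Sf1)
#2 →J3  (J3 flow already set via bond 5)
#1 →J2  (only one effort-in slot at J2)
#0 →TF1  (through TF1, causality passes straight; one stroke at TF1)
#4 →J1  (J1: bond 0 brought flow, rest push out)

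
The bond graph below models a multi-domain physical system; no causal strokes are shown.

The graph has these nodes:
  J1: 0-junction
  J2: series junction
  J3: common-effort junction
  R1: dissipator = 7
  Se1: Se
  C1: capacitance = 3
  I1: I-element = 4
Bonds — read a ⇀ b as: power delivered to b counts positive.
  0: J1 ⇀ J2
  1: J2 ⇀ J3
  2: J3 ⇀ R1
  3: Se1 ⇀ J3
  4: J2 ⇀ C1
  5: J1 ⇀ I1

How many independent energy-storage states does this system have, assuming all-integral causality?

β3 stroke→J3  (source Se1 imposes e)
β1 stroke→J2  (common-e at J3 fixed by 3)
β2 stroke→R1  (common-e at J3 fixed by 3)
β4 stroke→J2  (C1 integral (e out))
β0 stroke→J1  (J2: last free bond brings flow in)
β5 stroke→I1  (J1 effort already set via bond 0)

2  (C1, I1 all integral)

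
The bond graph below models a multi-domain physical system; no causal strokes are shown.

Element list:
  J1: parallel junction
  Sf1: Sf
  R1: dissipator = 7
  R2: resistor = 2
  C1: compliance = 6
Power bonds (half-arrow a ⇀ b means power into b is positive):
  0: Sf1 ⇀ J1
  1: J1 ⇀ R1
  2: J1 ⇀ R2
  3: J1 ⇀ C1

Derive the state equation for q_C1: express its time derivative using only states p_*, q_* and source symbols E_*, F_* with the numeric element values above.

b0 →Sf1  (Sf1 (Sf) sets flow on bond)
b3 →J1  (C1 integral (e out))
b1 →R1  (0-jn J1 has e-setter on 3)
b2 →R2  (common-e at J1 fixed by 3)

dq_C1/dt = F_Sf1 - 3*q_C1/28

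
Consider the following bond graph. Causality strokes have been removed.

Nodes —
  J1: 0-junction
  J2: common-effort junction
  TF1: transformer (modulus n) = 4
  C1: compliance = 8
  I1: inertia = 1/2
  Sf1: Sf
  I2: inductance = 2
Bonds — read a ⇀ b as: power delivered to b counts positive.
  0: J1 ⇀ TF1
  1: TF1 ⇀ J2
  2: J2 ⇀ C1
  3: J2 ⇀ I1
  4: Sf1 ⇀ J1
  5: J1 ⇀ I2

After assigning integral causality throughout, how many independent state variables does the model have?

3  (C1, I1, I2 all integral)

β4 →Sf1  (source Sf1 imposes f)
β2 →J2  (C1 integral (e out))
β1 →TF1  (J2 effort already set via bond 2)
β3 →I1  (J2: bond 2 brought effort, rest push out)
β0 →J1  (TF1: transformer flips bond 1)
β5 →I2  (common-e at J1 fixed by 0)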